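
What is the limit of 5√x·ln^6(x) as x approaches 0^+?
This is a 0·∞ indeterminate form at x → 0⁺.
Rewrite the product as 5·ln^6(x) / x^(-1/2) and apply L'Hôpital, or use the standard hierarchy x^(-1/2) ≫ |ln x|^6 as x → 0⁺.
The indeterminate product → 0, so the limit = 0.

Final answer: 0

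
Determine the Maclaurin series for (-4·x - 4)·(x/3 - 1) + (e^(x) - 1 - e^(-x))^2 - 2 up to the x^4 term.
4·x^4/3 - 2·x^3/3 + 8·x^2/3 - 4·x/3 + 3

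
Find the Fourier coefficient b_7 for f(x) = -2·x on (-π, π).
b_7 = (1/π) ∫_{-π}^{π} f(x)·sin(7x) dx.
Evaluate the integral (use parity and integration by parts as needed): b_7 = -4/7.

Final answer: -4/7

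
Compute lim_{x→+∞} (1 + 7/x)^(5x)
As x → +∞: write (1 + 7/x)^(5x) = ((1 + 7/x)^x)^5 → (e^7)^5 = e^35.
Limit = e^(35).

Final answer: e^(35)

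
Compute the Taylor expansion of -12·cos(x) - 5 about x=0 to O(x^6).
-x^4/2 + 6·x^2 - 17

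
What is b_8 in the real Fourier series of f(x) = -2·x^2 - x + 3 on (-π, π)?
b_8 = (1/π) ∫_{-π}^{π} f(x)·sin(8x) dx.
Evaluate the integral (use parity and integration by parts as needed): b_8 = 1/4.

Final answer: 1/4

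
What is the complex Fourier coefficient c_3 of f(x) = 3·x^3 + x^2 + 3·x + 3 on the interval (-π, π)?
Compute the real Fourier coefficients first: a_3 = -4/9, b_3 = 2/3 + 2·π^2.
Then c_3 = (a_3 − i·b_3)/2 = -2/9 - i·π^2 - i/3.

Final answer: -2/9 - i·π^2 - i/3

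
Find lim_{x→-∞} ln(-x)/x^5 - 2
The quotient is an ∞/∞ indeterminate form as x → -∞.
Compare growth rates of the dominant terms (exponentials ≫ polynomials ≫ logarithms), or apply L'Hôpital's rule; the quotient → 0.
Adding the constant: 0 - 2 = -2. Limit = -2.

Final answer: -2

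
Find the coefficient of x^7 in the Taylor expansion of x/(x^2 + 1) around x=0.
Expand to order 7: x/(x^2 + 1) = -x^7 + x^5 - x^3 + x + O(x^8).
The coefficient of x^7 is -1.

Final answer: -1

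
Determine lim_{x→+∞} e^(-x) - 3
Evaluate the dominant behaviour as x → +∞; each term tends to a finite value or vanishes.
Limit = -3.

Final answer: -3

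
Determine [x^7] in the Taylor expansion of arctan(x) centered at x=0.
Expand to order 7: arctan(x) = -x^7/7 + x^5/5 - x^3/3 + x + O(x^8).
The coefficient of x^7 is -1/7.

Final answer: -1/7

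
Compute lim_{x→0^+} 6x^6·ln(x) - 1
The product is a 0·∞ indeterminate form at x → 0⁺.
Rewrite the product as 6·ln(x) / x^(-6) and apply L'Hôpital, or use the standard hierarchy x^(-6) ≫ |ln x| as x → 0⁺.
The indeterminate product → 0, so the limit = -1.

Final answer: -1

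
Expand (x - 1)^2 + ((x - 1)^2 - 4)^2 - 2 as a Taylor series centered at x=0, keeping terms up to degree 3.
-4·x^3 - x^2 + 10·x + 8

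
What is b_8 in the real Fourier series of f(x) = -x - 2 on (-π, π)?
b_8 = (1/π) ∫_{-π}^{π} f(x)·sin(8x) dx.
Evaluate the integral (use parity and integration by parts as needed): b_8 = 1/4.

Final answer: 1/4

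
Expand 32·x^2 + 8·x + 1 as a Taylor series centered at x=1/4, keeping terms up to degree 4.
5 + 24·(x - 1/4) + 32·(x - 1/4)^2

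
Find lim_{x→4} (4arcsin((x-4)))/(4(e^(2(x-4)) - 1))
Both numerator and denominator → 0 as x → 4; this is a 0/0 indeterminate form.
Expand each to leading order near x = 4: numerator ~ 4·(x - 4), denominator ~ 8·(x - 4).
The limit of the ratio is 1/2.

Final answer: 1/2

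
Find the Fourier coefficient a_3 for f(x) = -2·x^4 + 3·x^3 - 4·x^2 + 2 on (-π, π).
a_3 = (1/π) ∫_{-π}^{π} f(x)·cos(3x) dx.
Evaluate the integral (use parity and integration by parts as needed): a_3 = 16/27 + 16·π^2/9.

Final answer: 16/27 + 16·π^2/9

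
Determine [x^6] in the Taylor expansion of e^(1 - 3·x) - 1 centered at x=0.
Expand to order 6: e^(1 - 3·x) - 1 = 81·e·x^6/80 - 81·e·x^5/40 + 27·e·x^4/8 - 9·e·x^3/2 + 9·e·x^2/2 - 3·e·x - 1 + e + O(x^7).
The coefficient of x^6 is 81·e/80.

Final answer: 81·e/80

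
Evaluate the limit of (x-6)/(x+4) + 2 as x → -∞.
Evaluate the dominant behaviour as x → -∞; each term tends to a finite value or vanishes.
Limit = 3.

Final answer: 3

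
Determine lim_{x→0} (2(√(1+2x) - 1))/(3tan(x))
Both numerator and denominator → 0 as x → 0; this is a 0/0 indeterminate form.
Expand each to leading order near x = 0: numerator ~ 2·x, denominator ~ 3·x.
The limit of the ratio is 2/3.

Final answer: 2/3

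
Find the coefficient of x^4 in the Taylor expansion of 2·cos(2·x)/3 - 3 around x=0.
Expand to order 4: 2·cos(2·x)/3 - 3 = 4·x^4/9 - 4·x^2/3 - 7/3 + O(x^5).
The coefficient of x^4 is 4/9.

Final answer: 4/9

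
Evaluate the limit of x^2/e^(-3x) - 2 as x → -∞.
The quotient is an ∞/∞ indeterminate form as x → -∞.
Compare growth rates of the dominant terms (exponentials ≫ polynomials ≫ logarithms), or apply L'Hôpital's rule; the quotient → 0.
Adding the constant: 0 - 2 = -2. Limit = -2.

Final answer: -2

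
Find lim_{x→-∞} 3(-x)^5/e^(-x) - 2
The quotient is an ∞/∞ indeterminate form as x → -∞.
Compare growth rates of the dominant terms (exponentials ≫ polynomials ≫ logarithms), or apply L'Hôpital's rule; the quotient → 0.
Adding the constant: 0 - 2 = -2. Limit = -2.

Final answer: -2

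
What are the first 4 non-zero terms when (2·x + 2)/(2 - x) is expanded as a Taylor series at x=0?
3·x^3/8 + 3·x^2/4 + 3·x/2 + 1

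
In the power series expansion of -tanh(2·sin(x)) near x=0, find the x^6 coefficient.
Expand to order 6: -tanh(2·sin(x)) = -337·x^5/60 + 3·x^3 - 2·x + O(x^7).
The coefficient of x^6 is 0.

Final answer: 0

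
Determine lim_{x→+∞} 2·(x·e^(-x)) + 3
Evaluate the dominant behaviour as x → +∞; each term tends to a finite value or vanishes.
Limit = 3.

Final answer: 3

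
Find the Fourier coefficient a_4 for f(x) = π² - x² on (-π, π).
a_4 = (1/π) ∫_{-π}^{π} f(x)·cos(4x) dx.
Evaluate the integral (use parity and integration by parts as needed): a_4 = -1/4.

Final answer: -1/4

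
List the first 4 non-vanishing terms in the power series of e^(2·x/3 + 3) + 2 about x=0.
4·x^3·e^(3)/81 + 2·x^2·e^(3)/9 + 2·x·e^(3)/3 + 2 + e^(3)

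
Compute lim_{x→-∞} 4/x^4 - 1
Evaluate the dominant behaviour as x → -∞; each term tends to a finite value or vanishes.
Limit = -1.

Final answer: -1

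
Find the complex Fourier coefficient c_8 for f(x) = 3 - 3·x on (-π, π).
Compute the real Fourier coefficients first: a_8 = 0, b_8 = 3/4.
Then c_8 = (a_8 − i·b_8)/2 = -3·i/8.

Final answer: -3·i/8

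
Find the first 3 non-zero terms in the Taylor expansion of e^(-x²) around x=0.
x^4/2 - x^2 + 1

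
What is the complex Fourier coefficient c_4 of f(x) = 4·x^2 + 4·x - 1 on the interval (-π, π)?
Compute the real Fourier coefficients first: a_4 = 1, b_4 = -2.
Then c_4 = (a_4 − i·b_4)/2 = 1/2 + i.

Final answer: 1/2 + i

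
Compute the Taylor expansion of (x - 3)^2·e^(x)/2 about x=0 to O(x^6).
-x^5/240 - x^4/16 - x^3/4 - x^2/4 + 3·x/2 + 9/2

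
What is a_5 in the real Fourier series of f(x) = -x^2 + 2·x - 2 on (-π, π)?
a_5 = (1/π) ∫_{-π}^{π} f(x)·cos(5x) dx.
Evaluate the integral (use parity and integration by parts as needed): a_5 = 4/25.

Final answer: 4/25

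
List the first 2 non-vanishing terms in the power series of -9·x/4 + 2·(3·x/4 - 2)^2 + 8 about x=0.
16 - 33·x/4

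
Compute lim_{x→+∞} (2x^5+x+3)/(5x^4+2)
This is an ∞/∞ indeterminate form as x → +∞.
Divide numerator and denominator by x^5 and let the lower-order terms vanish; the numerator's degree 5 exceeds the denominator's degree 4, so the quotient diverges.
Limit = ∞.

Final answer: ∞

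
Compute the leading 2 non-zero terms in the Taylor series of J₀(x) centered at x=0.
1 - x^2/4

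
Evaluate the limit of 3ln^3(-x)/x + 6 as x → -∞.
The quotient is an ∞/∞ indeterminate form as x → -∞.
Compare growth rates of the dominant terms (exponentials ≫ polynomials ≫ logarithms), or apply L'Hôpital's rule; the quotient → 0.
Adding the constant: 0 + 6 = 6. Limit = 6.

Final answer: 6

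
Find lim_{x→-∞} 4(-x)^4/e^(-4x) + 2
The quotient is an ∞/∞ indeterminate form as x → -∞.
Compare growth rates of the dominant terms (exponentials ≫ polynomials ≫ logarithms), or apply L'Hôpital's rule; the quotient → 0.
Adding the constant: 0 + 2 = 2. Limit = 2.

Final answer: 2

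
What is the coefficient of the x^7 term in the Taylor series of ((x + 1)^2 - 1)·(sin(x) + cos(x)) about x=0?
Expand to order 7: ((x + 1)^2 - 1)·(sin(x) + cos(x)) = x^7/180 + 7·x^6/120 - x^5/12 - 5·x^4/6 + 3·x^2 + 2·x + O(x^8).
The coefficient of x^7 is 1/180.

Final answer: 1/180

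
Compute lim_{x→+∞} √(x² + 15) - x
This is an ∞ − ∞ indeterminate form.
Multiply and divide by the conjugate √(x²+15) + x; the x² terms cancel, leaving 15/(√(x²+15)+x) → 0.
Limit = 0.

Final answer: 0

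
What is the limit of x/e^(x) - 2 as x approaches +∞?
The quotient is an ∞/∞ indeterminate form as x → +∞.
The exponential denominator e^(x) dominates the polynomial numerator (e^x ≫ x as x → ∞), so the quotient → 0.
Adding the constant: 0 - 2 = -2. Limit = -2.

Final answer: -2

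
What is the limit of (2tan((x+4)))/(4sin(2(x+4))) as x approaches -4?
Both numerator and denominator → 0 as x → -4; this is a 0/0 indeterminate form.
Expand each to leading order near x = -4: numerator ~ 2·(x + 4), denominator ~ 8·(x + 4).
The limit of the ratio is 1/4.

Final answer: 1/4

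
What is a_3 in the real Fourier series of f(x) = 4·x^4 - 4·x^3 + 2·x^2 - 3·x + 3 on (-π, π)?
a_3 = (1/π) ∫_{-π}^{π} f(x)·cos(3x) dx.
Evaluate the integral (use parity and integration by parts as needed): a_3 = 40/27 - 32·π^2/9.

Final answer: 40/27 - 32·π^2/9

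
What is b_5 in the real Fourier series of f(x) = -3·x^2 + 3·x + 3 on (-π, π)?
b_5 = (1/π) ∫_{-π}^{π} f(x)·sin(5x) dx.
Evaluate the integral (use parity and integration by parts as needed): b_5 = 6/5.

Final answer: 6/5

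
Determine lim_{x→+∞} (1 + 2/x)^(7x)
As x → +∞: write (1 + 2/x)^(7x) = ((1 + 2/x)^x)^7 → (e^2)^7 = e^14.
Limit = e^(14).

Final answer: e^(14)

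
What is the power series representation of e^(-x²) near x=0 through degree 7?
-x^6/6 + x^4/2 - x^2 + 1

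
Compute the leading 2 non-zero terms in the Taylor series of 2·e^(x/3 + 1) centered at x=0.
2·e·x/3 + 2·e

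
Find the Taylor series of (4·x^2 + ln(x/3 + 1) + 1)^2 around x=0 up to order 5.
707·x^5/7290 + 15125·x^4/972 + 215·x^3/81 + 8·x^2 + 2·x/3 + 1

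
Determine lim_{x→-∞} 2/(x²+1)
Evaluate the dominant behaviour as x → -∞; each term tends to a finite value or vanishes.
Limit = 0.

Final answer: 0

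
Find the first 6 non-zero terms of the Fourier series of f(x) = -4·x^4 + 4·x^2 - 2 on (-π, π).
(-208 + 32·π^2)·cos(x) + (16 - 8·π^2)·cos(2·x) + (-112/27 + 32·π^2/9)·cos(3·x) + (7/4 - 2·π^2)·cos(4·x) + (-592/625 + 32·π^2/25)·cos(5·x) - 4·π^4/5 - 2 + 4·π^2/3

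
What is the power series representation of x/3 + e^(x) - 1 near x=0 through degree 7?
x^7/5040 + x^6/720 + x^5/120 + x^4/24 + x^3/6 + x^2/2 + 4·x/3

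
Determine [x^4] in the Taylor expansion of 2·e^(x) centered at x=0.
Expand to order 4: 2·e^(x) = x^4/12 + x^3/3 + x^2 + 2·x + 2 + O(x^5).
The coefficient of x^4 is 1/12.

Final answer: 1/12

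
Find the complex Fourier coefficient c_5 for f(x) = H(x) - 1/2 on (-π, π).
Compute the real Fourier coefficients first: a_5 = 0, b_5 = 2/(5·π).
Then c_5 = (a_5 − i·b_5)/2 = -i/(5·π).

Final answer: -i/(5·π)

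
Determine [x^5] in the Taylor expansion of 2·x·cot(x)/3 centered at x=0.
Expand to order 5: 2·x·cot(x)/3 = -2·x^4/135 - 2·x^2/9 + 2/3 + O(x^6).
The coefficient of x^5 is 0.

Final answer: 0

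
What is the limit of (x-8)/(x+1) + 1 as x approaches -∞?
Evaluate the dominant behaviour as x → -∞; each term tends to a finite value or vanishes.
Limit = 2.

Final answer: 2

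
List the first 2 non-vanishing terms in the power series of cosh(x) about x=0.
x^2/2 + 1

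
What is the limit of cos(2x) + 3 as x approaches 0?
Direct substitution at x = 0 gives 4.

Final answer: 4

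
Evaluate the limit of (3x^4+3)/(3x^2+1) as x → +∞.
This is an ∞/∞ indeterminate form as x → +∞.
Divide numerator and denominator by x^4 and let the lower-order terms vanish; the numerator's degree 4 exceeds the denominator's degree 2, so the quotient diverges.
Limit = ∞.

Final answer: ∞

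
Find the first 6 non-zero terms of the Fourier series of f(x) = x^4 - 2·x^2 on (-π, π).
(56 - 8·π^2)·cos(x) + (-5 + 2·π^2)·cos(2·x) + (40/27 - 8·π^2/9)·cos(3·x) + (-11/16 + π^2/2)·cos(4·x) + (248/625 - 8·π^2/25)·cos(5·x) - 2·π^2/3 + π^4/5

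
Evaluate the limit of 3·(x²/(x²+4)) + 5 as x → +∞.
Evaluate the dominant behaviour as x → +∞; each term tends to a finite value or vanishes.
Limit = 8.

Final answer: 8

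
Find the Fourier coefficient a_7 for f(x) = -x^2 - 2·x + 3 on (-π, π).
a_7 = (1/π) ∫_{-π}^{π} f(x)·cos(7x) dx.
Evaluate the integral (use parity and integration by parts as needed): a_7 = 4/49.

Final answer: 4/49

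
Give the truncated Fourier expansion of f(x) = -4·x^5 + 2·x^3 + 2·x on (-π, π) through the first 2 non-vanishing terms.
(-980 - 8·π^4 + 164·π^2)·sin(x) + (-22·π^2 + 31 + 4·π^4)·sin(2·x)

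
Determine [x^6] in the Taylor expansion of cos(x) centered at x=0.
Expand to order 6: cos(x) = -x^6/720 + x^4/24 - x^2/2 + 1 + O(x^7).
The coefficient of x^6 is -1/720.

Final answer: -1/720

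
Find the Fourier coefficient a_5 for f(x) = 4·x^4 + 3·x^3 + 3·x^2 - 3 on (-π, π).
a_5 = (1/π) ∫_{-π}^{π} f(x)·cos(5x) dx.
Evaluate the integral (use parity and integration by parts as needed): a_5 = -32·π^2/25 - 108/625.

Final answer: -32·π^2/25 - 108/625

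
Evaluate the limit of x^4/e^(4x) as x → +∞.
This is an ∞/∞ indeterminate form as x → +∞.
The exponential denominator e^(4x) dominates the polynomial numerator (e^x ≫ x^4 as x → ∞), so the quotient → 0.
Limit = 0.

Final answer: 0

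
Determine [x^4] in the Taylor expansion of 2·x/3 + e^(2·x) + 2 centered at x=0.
Expand to order 4: 2·x/3 + e^(2·x) + 2 = 2·x^4/3 + 4·x^3/3 + 2·x^2 + 8·x/3 + 3 + O(x^5).
The coefficient of x^4 is 2/3.

Final answer: 2/3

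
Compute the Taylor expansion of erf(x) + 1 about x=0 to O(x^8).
-x^7/(21·√(π)) + x^5/(5·√(π)) - 2·x^3/(3·√(π)) + 2·x/√(π) + 1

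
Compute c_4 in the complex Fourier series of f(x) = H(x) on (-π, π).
Compute the real Fourier coefficients first: a_4 = 0, b_4 = 0.
Then c_4 = (a_4 − i·b_4)/2 = 0.

Final answer: 0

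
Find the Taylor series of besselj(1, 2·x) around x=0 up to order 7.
-x^7/144 + x^5/12 - x^3/2 + x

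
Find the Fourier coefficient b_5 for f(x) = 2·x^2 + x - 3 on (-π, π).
b_5 = (1/π) ∫_{-π}^{π} f(x)·sin(5x) dx.
Evaluate the integral (use parity and integration by parts as needed): b_5 = 2/5.

Final answer: 2/5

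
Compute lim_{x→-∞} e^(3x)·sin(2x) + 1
Evaluate the dominant behaviour as x → -∞; each term tends to a finite value or vanishes.
Limit = 1.

Final answer: 1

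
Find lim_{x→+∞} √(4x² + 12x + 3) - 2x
As x → +∞: multiply by the conjugate to get (12x+3)/(√(4x²+12x+3)+2x); the denominator ~ 4x, so the limit is 12/4 = 3.
Limit = 3.

Final answer: 3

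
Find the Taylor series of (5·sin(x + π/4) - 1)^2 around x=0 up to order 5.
x^5·(-1 + 5·√(2)/2)^2·(√(2)/(24·(-1 + 5·√(2)/2)) + 25/(8·(-1 + 5·√(2)/2)^2)) + x^4·(-1 + 5·√(2)/2)^2·(-25/(24·(-1 + 5·√(2)/2)^2) + 5·√(2)/(24·(-1 + 5·√(2)/2))) + x^3·(-1 + 5·√(2)/2)^2·(-25/(2·(-1 + 5·√(2)/2)^2) - 5·√(2)/(6·(-1 + 5·√(2)/2))) + x^2·(-1 + 5·√(2)/2)^2·(-5·√(2)/(2·(-1 + 5·√(2)/2)) + 25/(2·(-1 + 5·√(2)/2)^2)) + 5·√(2)·x·(-1 + 5·√(2)/2) + (-1 + 5·√(2)/2)^2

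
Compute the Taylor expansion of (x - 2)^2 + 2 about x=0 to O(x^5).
x^2 - 4·x + 6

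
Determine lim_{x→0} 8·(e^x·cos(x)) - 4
Direct substitution at x = 0 gives 4.

Final answer: 4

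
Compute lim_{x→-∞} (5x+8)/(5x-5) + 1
Evaluate the dominant behaviour as x → -∞; each term tends to a finite value or vanishes.
Limit = 2.

Final answer: 2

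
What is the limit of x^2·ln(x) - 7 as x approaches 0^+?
The product is a 0·∞ indeterminate form at x → 0⁺.
Rewrite the product as ln(x) / x^(-2) and apply L'Hôpital, or use the standard hierarchy x^(-2) ≫ |ln x| as x → 0⁺.
The indeterminate product → 0, so the limit = -7.

Final answer: -7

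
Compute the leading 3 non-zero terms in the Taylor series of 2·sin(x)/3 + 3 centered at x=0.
-x^3/9 + 2·x/3 + 3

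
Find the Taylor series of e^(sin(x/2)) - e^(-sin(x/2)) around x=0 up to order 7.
x^7/5760 - x^5/240 + x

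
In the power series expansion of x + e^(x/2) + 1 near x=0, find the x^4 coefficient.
Expand to order 4: x + e^(x/2) + 1 = x^4/384 + x^3/48 + x^2/8 + 3·x/2 + 2 + O(x^5).
The coefficient of x^4 is 1/384.

Final answer: 1/384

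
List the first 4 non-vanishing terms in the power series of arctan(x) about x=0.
-x^7/7 + x^5/5 - x^3/3 + x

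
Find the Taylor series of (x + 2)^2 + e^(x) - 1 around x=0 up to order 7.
x^7/5040 + x^6/720 + x^5/120 + x^4/24 + x^3/6 + 3·x^2/2 + 5·x + 4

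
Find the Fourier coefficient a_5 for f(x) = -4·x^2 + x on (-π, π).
a_5 = (1/π) ∫_{-π}^{π} f(x)·cos(5x) dx.
Evaluate the integral (use parity and integration by parts as needed): a_5 = 16/25.

Final answer: 16/25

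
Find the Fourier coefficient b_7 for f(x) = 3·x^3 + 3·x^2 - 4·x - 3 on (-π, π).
b_7 = (1/π) ∫_{-π}^{π} f(x)·sin(7x) dx.
Evaluate the integral (use parity and integration by parts as needed): b_7 = -428/343 + 6·π^2/7.

Final answer: -428/343 + 6·π^2/7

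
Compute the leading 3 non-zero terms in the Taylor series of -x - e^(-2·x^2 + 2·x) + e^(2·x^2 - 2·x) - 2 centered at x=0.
4·x^2 - 5·x - 2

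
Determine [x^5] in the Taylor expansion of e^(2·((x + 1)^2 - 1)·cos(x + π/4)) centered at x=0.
Expand to order 5: e^(2·((x + 1)^2 - 1)·cos(x + π/4)) = x^5·(-281·√(2)/60 - 2) + x^4·(-25·√(2)/6 - 13/3) + x^3·(-4 + 2·√(2)/3) + x^2·(4 - √(2)) + 2·√(2)·x + 1 + O(x^6).
The coefficient of x^5 is -281·√(2)/60 - 2.

Final answer: -281·√(2)/60 - 2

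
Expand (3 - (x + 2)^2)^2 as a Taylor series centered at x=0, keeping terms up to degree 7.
x^4 + 8·x^3 + 18·x^2 + 8·x + 1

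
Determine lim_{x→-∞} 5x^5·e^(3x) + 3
The product is a 0·∞ indeterminate form at x → -∞.
Rewrite the product as 5x^5 / e^(-3x) (an ∞/∞ form) and apply L'Hôpital, or use the standard hierarchy e^(3|x|) ≫ |x^5| as x → -∞.
The indeterminate product → 0, so the limit = 3.

Final answer: 3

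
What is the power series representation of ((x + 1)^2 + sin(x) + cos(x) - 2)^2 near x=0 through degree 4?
-3·x^4/4 + 3·x^3 + 9·x^2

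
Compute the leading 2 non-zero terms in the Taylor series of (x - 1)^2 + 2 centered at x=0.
3 - 2·x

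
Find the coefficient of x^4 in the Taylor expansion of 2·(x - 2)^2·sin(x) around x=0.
Expand to order 4: 2·(x - 2)^2·sin(x) = 4·x^4/3 + 2·x^3/3 - 8·x^2 + 8·x + O(x^5).
The coefficient of x^4 is 4/3.

Final answer: 4/3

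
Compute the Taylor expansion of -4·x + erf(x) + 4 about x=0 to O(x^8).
-x^7/(21·√(π)) + x^5/(5·√(π)) - 2·x^3/(3·√(π)) + x·(-4 + 2/√(π)) + 4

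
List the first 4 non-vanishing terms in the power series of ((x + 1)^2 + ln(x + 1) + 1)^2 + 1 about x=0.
13·x^3/3 + 11·x^2 + 12·x + 5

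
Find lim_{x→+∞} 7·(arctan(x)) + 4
Evaluate the dominant behaviour as x → +∞; each term tends to a finite value or vanishes.
Limit = 4 + 7·π/2.

Final answer: 4 + 7·π/2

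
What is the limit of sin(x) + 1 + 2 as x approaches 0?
Direct substitution at x = 0 gives 3.

Final answer: 3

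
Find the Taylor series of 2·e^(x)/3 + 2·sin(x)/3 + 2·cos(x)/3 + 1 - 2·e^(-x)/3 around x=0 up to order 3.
x^3/9 - x^2/3 + 2·x + 5/3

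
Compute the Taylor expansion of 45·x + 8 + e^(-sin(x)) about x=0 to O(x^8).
-x^7/90 - x^6/240 + x^5/15 - x^4/8 + x^2/2 + 44·x + 9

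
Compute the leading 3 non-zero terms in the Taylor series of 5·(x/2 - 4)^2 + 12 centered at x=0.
5·x^2/4 - 20·x + 92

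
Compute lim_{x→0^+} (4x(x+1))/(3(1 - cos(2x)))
Both numerator and denominator → 0 as x → 0^+; this is a 0/0 indeterminate form.
Expand each to leading order near x = 0: numerator ~ 4·x, denominator ~ 6·x^2.
The limit of the ratio is ∞.

Final answer: ∞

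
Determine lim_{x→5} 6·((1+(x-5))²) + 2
Direct substitution at x = 5 gives 8.

Final answer: 8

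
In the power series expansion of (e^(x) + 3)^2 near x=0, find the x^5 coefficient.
Expand to order 5: (e^(x) + 3)^2 = 19·x^5/60 + 11·x^4/12 + 7·x^3/3 + 5·x^2 + 8·x + 16 + O(x^6).
The coefficient of x^5 is 19/60.

Final answer: 19/60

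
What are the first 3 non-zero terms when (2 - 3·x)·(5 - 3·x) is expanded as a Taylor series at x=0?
9·x^2 - 21·x + 10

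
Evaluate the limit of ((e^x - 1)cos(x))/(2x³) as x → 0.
Both numerator and denominator → 0 as x → 0; this is a 0/0 indeterminate form.
Expand each to leading order near x = 0: numerator ~ x, denominator ~ 2·x^3.
The limit of the ratio is ∞.

Final answer: ∞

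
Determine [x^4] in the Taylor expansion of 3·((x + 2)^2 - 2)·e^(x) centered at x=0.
Expand to order 4: 3·((x + 2)^2 - 2)·e^(x) = 15·x^4/4 + 10·x^3 + 18·x^2 + 18·x + 6 + O(x^5).
The coefficient of x^4 is 15/4.

Final answer: 15/4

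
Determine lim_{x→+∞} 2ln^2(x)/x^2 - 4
The quotient is an ∞/∞ indeterminate form as x → +∞.
The polynomial denominator x^2 dominates the logarithmic numerator (any positive power of x ≫ ln^2(x) as x → ∞), so the quotient → 0.
Adding the constant: 0 - 4 = -4. Limit = -4.

Final answer: -4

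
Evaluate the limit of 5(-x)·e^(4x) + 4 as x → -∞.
The product is a 0·∞ indeterminate form at x → -∞.
Rewrite the product as 5(-x) / e^(-4x) (an ∞/∞ form) and apply L'Hôpital, or use the standard hierarchy e^(4|x|) ≫ |(-x)| as x → -∞.
The indeterminate product → 0, so the limit = 4.

Final answer: 4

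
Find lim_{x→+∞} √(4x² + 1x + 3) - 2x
As x → +∞: multiply by the conjugate to get (1x+3)/(√(4x²+1x+3)+2x); the denominator ~ 4x, so the limit is 1/4.
Limit = 1/4.

Final answer: 1/4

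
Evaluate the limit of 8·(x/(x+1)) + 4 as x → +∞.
Evaluate the dominant behaviour as x → +∞; each term tends to a finite value or vanishes.
Limit = 12.

Final answer: 12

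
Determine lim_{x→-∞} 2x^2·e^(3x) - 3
The product is a 0·∞ indeterminate form at x → -∞.
Rewrite the product as 2x^2 / e^(-3x) (an ∞/∞ form) and apply L'Hôpital, or use the standard hierarchy e^(3|x|) ≫ |x^2| as x → -∞.
The indeterminate product → 0, so the limit = -3.

Final answer: -3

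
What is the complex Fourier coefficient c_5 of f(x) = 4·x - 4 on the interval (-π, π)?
Compute the real Fourier coefficients first: a_5 = 0, b_5 = 8/5.
Then c_5 = (a_5 − i·b_5)/2 = -4·i/5.

Final answer: -4·i/5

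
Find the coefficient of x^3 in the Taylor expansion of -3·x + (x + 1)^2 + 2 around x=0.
Expand to order 3: -3·x + (x + 1)^2 + 2 = x^2 - x + 3 + O(x^4).
The coefficient of x^3 is 0.

Final answer: 0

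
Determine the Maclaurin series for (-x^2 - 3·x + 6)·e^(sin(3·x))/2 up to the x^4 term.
-261·x^4/8 - 33·x^3/4 + 17·x^2/2 + 15·x/2 + 3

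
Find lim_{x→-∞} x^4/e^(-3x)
This is an ∞/∞ indeterminate form as x → -∞.
Compare growth rates of the dominant terms (exponentials ≫ polynomials ≫ logarithms), or apply L'Hôpital's rule; the quotient → 0.
Limit = 0.

Final answer: 0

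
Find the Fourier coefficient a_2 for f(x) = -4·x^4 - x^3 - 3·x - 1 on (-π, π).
a_2 = (1/π) ∫_{-π}^{π} f(x)·cos(2x) dx.
Evaluate the integral (use parity and integration by parts as needed): a_2 = 12 - 8·π^2.

Final answer: 12 - 8·π^2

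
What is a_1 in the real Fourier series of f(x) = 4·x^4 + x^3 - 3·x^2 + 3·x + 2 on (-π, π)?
a_1 = (1/π) ∫_{-π}^{π} f(x)·cos(1x) dx.
Evaluate the integral (use parity and integration by parts as needed): a_1 = 204 - 32·π^2.

Final answer: 204 - 32·π^2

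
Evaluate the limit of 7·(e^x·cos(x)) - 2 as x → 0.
Direct substitution at x = 0 gives 5.

Final answer: 5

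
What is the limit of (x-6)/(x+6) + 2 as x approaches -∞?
Evaluate the dominant behaviour as x → -∞; each term tends to a finite value or vanishes.
Limit = 3.

Final answer: 3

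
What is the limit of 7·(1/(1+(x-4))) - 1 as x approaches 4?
Direct substitution at x = 4 gives 6.

Final answer: 6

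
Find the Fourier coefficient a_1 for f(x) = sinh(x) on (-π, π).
a_1 = (1/π) ∫_{-π}^{π} f(x)·cos(1x) dx.
Evaluate the integral (use parity and integration by parts as needed): a_1 = 0.

Final answer: 0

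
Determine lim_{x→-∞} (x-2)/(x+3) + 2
Evaluate the dominant behaviour as x → -∞; each term tends to a finite value or vanishes.
Limit = 3.

Final answer: 3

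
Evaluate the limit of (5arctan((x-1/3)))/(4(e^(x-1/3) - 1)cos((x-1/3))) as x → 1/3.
Both numerator and denominator → 0 as x → 1/3; this is a 0/0 indeterminate form.
Expand each to leading order near x = 1/3: numerator ~ 5·(x - 1/3), denominator ~ 4·(x - 1/3).
The limit of the ratio is 5/4.

Final answer: 5/4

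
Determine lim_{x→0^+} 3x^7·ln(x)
This is a 0·∞ indeterminate form at x → 0⁺.
Rewrite the product as 3·ln(x) / x^(-7) and apply L'Hôpital, or use the standard hierarchy x^(-7) ≫ |ln x| as x → 0⁺.
The indeterminate product → 0, so the limit = 0.

Final answer: 0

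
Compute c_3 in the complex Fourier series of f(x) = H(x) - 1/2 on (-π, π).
Compute the real Fourier coefficients first: a_3 = 0, b_3 = 2/(3·π).
Then c_3 = (a_3 − i·b_3)/2 = -i/(3·π).

Final answer: -i/(3·π)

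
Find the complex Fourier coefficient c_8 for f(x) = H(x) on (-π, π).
Compute the real Fourier coefficients first: a_8 = 0, b_8 = 0.
Then c_8 = (a_8 − i·b_8)/2 = 0.

Final answer: 0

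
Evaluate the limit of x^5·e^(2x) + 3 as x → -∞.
The product is a 0·∞ indeterminate form at x → -∞.
Rewrite the product as x^5 / e^(-2x) (an ∞/∞ form) and apply L'Hôpital, or use the standard hierarchy e^(2|x|) ≫ |x^5| as x → -∞.
The indeterminate product → 0, so the limit = 3.

Final answer: 3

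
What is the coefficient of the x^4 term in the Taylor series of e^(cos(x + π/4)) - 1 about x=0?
Expand to order 4: e^(cos(x + π/4)) - 1 = x^4·(-√(2)·e^(√(2)/2)/24 - e^(√(2)/2)/96) + x^3·(√(2)·e^(√(2)/2)/24 + e^(√(2)/2)/4) + x^2·(-√(2)·e^(√(2)/2)/4 + e^(√(2)/2)/4) - √(2)·x·e^(√(2)/2)/2 - 1 + e^(√(2)/2) + O(x^5).
The coefficient of x^4 is -√(2)·e^(√(2)/2)/24 - e^(√(2)/2)/96.

Final answer: -√(2)·e^(√(2)/2)/24 - e^(√(2)/2)/96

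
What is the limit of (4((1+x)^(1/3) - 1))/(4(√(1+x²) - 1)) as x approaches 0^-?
Both numerator and denominator → 0 as x → 0^-; this is a 0/0 indeterminate form.
Expand each to leading order near x = 0: numerator ~ 4·x/3, denominator ~ 2·x^2.
The limit of the ratio is -∞.

Final answer: -∞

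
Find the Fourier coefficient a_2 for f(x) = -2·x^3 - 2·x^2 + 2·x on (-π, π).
a_2 = (1/π) ∫_{-π}^{π} f(x)·cos(2x) dx.
Evaluate the integral (use parity and integration by parts as needed): a_2 = -2.

Final answer: -2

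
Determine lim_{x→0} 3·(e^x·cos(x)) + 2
Direct substitution at x = 0 gives 5.

Final answer: 5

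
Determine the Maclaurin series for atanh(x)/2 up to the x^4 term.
x^3/6 + x/2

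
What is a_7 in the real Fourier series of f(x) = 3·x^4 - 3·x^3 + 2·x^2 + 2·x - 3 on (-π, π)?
a_7 = (1/π) ∫_{-π}^{π} f(x)·cos(7x) dx.
Evaluate the integral (use parity and integration by parts as needed): a_7 = -24·π^2/49 - 248/2401.

Final answer: -24·π^2/49 - 248/2401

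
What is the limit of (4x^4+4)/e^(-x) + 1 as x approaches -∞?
The quotient is an ∞/∞ indeterminate form as x → -∞.
Compare growth rates of the dominant terms (exponentials ≫ polynomials ≫ logarithms), or apply L'Hôpital's rule; the quotient → 0.
Adding the constant: 0 + 1 = 1. Limit = 1.

Final answer: 1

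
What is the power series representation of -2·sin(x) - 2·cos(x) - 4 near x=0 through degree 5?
-x^5/60 - x^4/12 + x^3/3 + x^2 - 2·x - 6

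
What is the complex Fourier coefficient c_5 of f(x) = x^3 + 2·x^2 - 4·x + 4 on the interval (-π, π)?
Compute the real Fourier coefficients first: a_5 = -8/25, b_5 = -212/125 + 2·π^2/5.
Then c_5 = (a_5 − i·b_5)/2 = -4/25 - i·π^2/5 + 106·i/125.

Final answer: -4/25 - i·π^2/5 + 106·i/125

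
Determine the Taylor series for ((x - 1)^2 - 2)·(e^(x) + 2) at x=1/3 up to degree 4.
-28/9 - 14·e^(1/3)/9 + (-26·e^(1/3)/9 - 8/3)·(x - 1/3) + (2 - 10·e^(1/3)/9)·(x - 1/3)^2 + 2·e^(1/3)·(x - 1/3)^3/27 + 23·e^(1/3)·(x - 1/3)^4/108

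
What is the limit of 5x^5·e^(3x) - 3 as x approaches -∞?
The product is a 0·∞ indeterminate form at x → -∞.
Rewrite the product as 5x^5 / e^(-3x) (an ∞/∞ form) and apply L'Hôpital, or use the standard hierarchy e^(3|x|) ≫ |x^5| as x → -∞.
The indeterminate product → 0, so the limit = -3.

Final answer: -3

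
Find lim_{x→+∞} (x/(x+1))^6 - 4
As x → +∞: x/(x+1) = 1/(1 + 1/x) → 1, and the 6th power of a limit-1 base also → 1; with the additive constant, 1 - 4 = -3.
Limit = -3.

Final answer: -3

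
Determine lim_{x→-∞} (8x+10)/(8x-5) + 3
Evaluate the dominant behaviour as x → -∞; each term tends to a finite value or vanishes.
Limit = 4.

Final answer: 4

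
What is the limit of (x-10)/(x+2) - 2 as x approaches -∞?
Evaluate the dominant behaviour as x → -∞; each term tends to a finite value or vanishes.
Limit = -1.

Final answer: -1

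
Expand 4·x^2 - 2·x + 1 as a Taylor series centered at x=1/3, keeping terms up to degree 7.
7/9 + 2·(x - 1/3)/3 + 4·(x - 1/3)^2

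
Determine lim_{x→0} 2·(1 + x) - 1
Direct substitution at x = 0 gives 1.

Final answer: 1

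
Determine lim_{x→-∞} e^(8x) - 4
Evaluate the dominant behaviour as x → -∞; each term tends to a finite value or vanishes.
Limit = -4.

Final answer: -4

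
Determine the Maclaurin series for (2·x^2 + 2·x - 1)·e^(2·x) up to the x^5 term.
56·x^5/15 + 6·x^4 + 20·x^3/3 + 4·x^2 - 1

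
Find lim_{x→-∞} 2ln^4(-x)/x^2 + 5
The quotient is an ∞/∞ indeterminate form as x → -∞.
Compare growth rates of the dominant terms (exponentials ≫ polynomials ≫ logarithms), or apply L'Hôpital's rule; the quotient → 0.
Adding the constant: 0 + 5 = 5. Limit = 5.

Final answer: 5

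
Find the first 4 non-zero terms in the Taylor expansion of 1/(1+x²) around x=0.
-x^6 + x^4 - x^2 + 1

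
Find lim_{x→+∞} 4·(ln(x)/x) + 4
Evaluate the dominant behaviour as x → +∞; each term tends to a finite value or vanishes.
Limit = 4.

Final answer: 4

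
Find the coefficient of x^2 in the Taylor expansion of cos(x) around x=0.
Expand to order 2: cos(x) = 1 - x^2/2 + O(x^3).
The coefficient of x^2 is -1/2.

Final answer: -1/2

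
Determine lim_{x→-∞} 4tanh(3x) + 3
Evaluate the dominant behaviour as x → -∞; each term tends to a finite value or vanishes.
Limit = -1.

Final answer: -1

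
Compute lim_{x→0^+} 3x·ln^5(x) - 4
The product is a 0·∞ indeterminate form at x → 0⁺.
Rewrite the product as 3·ln^5(x) / x^(-1) and apply L'Hôpital, or use the standard hierarchy x^(-1) ≫ |ln x|^5 as x → 0⁺.
The indeterminate product → 0, so the limit = -4.

Final answer: -4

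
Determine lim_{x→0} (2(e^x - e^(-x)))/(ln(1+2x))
Both numerator and denominator → 0 as x → 0; this is a 0/0 indeterminate form.
Expand each to leading order near x = 0: numerator ~ 4·x, denominator ~ 2·x.
The limit of the ratio is 2.

Final answer: 2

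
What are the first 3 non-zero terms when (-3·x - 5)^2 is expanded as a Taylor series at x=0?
9·x^2 + 30·x + 25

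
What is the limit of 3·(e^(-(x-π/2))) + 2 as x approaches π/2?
Direct substitution at x = π/2 gives 5.

Final answer: 5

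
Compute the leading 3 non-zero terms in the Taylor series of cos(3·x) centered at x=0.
27·x^4/8 - 9·x^2/2 + 1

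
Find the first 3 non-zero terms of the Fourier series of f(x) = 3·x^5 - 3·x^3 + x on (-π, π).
(-126·π^2 + 6·π^4 + 758)·sin(x) + (-3·π^4 - 28 + 18·π^2)·sin(2·x) + (-58·π^2/9 + 134/27 + 2·π^4)·sin(3·x)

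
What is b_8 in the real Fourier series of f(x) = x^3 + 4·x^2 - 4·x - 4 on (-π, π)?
b_8 = (1/π) ∫_{-π}^{π} f(x)·sin(8x) dx.
Evaluate the integral (use parity and integration by parts as needed): b_8 = 131/128 - π^2/4.

Final answer: 131/128 - π^2/4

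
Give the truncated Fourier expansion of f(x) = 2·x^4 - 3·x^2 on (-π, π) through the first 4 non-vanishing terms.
(108 - 16·π^2)·cos(x) + (-9 + 4·π^2)·cos(2·x) + (68/27 - 16·π^2/9)·cos(3·x) - π^2 + 2·π^4/5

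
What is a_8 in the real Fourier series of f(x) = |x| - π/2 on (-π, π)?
a_8 = (1/π) ∫_{-π}^{π} f(x)·cos(8x) dx.
Evaluate the integral (use parity and integration by parts as needed): a_8 = 0.

Final answer: 0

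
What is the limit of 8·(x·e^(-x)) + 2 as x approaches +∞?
Evaluate the dominant behaviour as x → +∞; each term tends to a finite value or vanishes.
Limit = 2.

Final answer: 2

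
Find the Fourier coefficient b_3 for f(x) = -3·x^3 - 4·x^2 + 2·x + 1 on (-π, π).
b_3 = (1/π) ∫_{-π}^{π} f(x)·sin(3x) dx.
Evaluate the integral (use parity and integration by parts as needed): b_3 = 8/3 - 2·π^2.

Final answer: 8/3 - 2·π^2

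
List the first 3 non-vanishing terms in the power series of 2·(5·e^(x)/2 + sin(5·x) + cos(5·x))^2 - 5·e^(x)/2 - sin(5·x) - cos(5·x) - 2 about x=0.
-135·x^2/4 + 195·x/2 + 19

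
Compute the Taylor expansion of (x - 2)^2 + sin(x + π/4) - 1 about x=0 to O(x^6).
√(2)·x^5/240 + √(2)·x^4/48 - √(2)·x^3/12 + x^2·(1 - √(2)/4) + x·(-4 + √(2)/2) + √(2)/2 + 3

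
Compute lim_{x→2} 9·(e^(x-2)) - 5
Direct substitution at x = 2 gives 4.

Final answer: 4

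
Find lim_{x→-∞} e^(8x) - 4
Evaluate the dominant behaviour as x → -∞; each term tends to a finite value or vanishes.
Limit = -4.

Final answer: -4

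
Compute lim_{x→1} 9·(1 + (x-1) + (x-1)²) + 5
Direct substitution at x = 1 gives 14.

Final answer: 14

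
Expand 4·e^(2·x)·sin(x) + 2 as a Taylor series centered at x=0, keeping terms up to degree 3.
22·x^3/3 + 8·x^2 + 4·x + 2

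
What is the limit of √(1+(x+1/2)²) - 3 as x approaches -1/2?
Direct substitution at x = -1/2 gives -2.

Final answer: -2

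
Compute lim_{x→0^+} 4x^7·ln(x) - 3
The product is a 0·∞ indeterminate form at x → 0⁺.
Rewrite the product as 4·ln(x) / x^(-7) and apply L'Hôpital, or use the standard hierarchy x^(-7) ≫ |ln x| as x → 0⁺.
The indeterminate product → 0, so the limit = -3.

Final answer: -3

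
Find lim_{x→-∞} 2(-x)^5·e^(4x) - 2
The product is a 0·∞ indeterminate form at x → -∞.
Rewrite the product as 2(-x)^5 / e^(-4x) (an ∞/∞ form) and apply L'Hôpital, or use the standard hierarchy e^(4|x|) ≫ |(-x)^5| as x → -∞.
The indeterminate product → 0, so the limit = -2.

Final answer: -2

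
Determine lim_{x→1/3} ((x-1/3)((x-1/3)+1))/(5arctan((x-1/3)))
Both numerator and denominator → 0 as x → 1/3; this is a 0/0 indeterminate form.
Expand each to leading order near x = 1/3: numerator ~ (x - 1/3), denominator ~ 5·(x - 1/3).
The limit of the ratio is 1/5.

Final answer: 1/5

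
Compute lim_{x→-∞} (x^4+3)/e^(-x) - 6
The quotient is an ∞/∞ indeterminate form as x → -∞.
Compare growth rates of the dominant terms (exponentials ≫ polynomials ≫ logarithms), or apply L'Hôpital's rule; the quotient → 0.
Adding the constant: 0 - 6 = -6. Limit = -6.

Final answer: -6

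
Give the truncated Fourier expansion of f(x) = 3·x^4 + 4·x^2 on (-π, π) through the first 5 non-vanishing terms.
(128 - 24·π^2)·cos(x) + (-5 + 6·π^2)·cos(2·x) - 8·π^2·cos(3·x)/3 + (7/16 + 3·π^2/2)·cos(4·x) + 4·π^2/3 + 3·π^4/5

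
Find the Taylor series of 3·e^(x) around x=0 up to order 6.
x^6/240 + x^5/40 + x^4/8 + x^3/2 + 3·x^2/2 + 3·x + 3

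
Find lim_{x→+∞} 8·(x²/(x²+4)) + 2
Evaluate the dominant behaviour as x → +∞; each term tends to a finite value or vanishes.
Limit = 10.

Final answer: 10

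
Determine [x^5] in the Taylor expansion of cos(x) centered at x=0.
Expand to order 5: cos(x) = x^4/24 - x^2/2 + 1 + O(x^6).
The coefficient of x^5 is 0.

Final answer: 0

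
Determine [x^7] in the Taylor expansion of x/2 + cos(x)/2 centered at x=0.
Expand to order 7: x/2 + cos(x)/2 = -x^6/1440 + x^4/48 - x^2/4 + x/2 + 1/2 + O(x^8).
The coefficient of x^7 is 0.

Final answer: 0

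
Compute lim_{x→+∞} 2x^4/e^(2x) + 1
The quotient is an ∞/∞ indeterminate form as x → +∞.
The exponential denominator e^(2x) dominates the polynomial numerator (e^x ≫ x^4 as x → ∞), so the quotient → 0.
Adding the constant: 0 + 1 = 1. Limit = 1.

Final answer: 1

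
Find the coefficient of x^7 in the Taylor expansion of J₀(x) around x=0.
Expand to order 7: J₀(x) = -x^6/2304 + x^4/64 - x^2/4 + 1 + O(x^8).
The coefficient of x^7 is 0.

Final answer: 0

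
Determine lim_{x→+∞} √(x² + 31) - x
This is an ∞ − ∞ indeterminate form.
Multiply and divide by the conjugate √(x²+31) + x; the x² terms cancel, leaving 31/(√(x²+31)+x) → 0.
Limit = 0.

Final answer: 0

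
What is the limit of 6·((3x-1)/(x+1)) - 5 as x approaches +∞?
Evaluate the dominant behaviour as x → +∞; each term tends to a finite value or vanishes.
Limit = 13.

Final answer: 13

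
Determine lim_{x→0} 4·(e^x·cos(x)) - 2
Direct substitution at x = 0 gives 2.

Final answer: 2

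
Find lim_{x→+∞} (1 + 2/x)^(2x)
As x → +∞: write (1 + 2/x)^(2x) = ((1 + 2/x)^x)^2 → (e^2)^2 = e^4.
Limit = e^(4).

Final answer: e^(4)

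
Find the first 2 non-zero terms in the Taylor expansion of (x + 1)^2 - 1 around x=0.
x^2 + 2·x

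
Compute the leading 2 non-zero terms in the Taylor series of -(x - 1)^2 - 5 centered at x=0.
2·x - 6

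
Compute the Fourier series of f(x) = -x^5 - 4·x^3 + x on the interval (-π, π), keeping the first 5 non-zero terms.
(-2·π^4 - 190 + 32·π^2)·sin(x) + (-π^2 + 1/2 + π^4)·sin(2·x) + (-2·π^4/3 - 32·π^2/27 + 118/81)·sin(3·x) + (-65/64 + 11·π^2/8 + π^4/2)·sin(4·x) + (-2·π^4/5 - 32·π^2/25 + 442/625)·sin(5·x)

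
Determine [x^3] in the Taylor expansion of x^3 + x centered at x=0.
Expand to order 3: x^3 + x = x^3 + x + O(x^4).
The coefficient of x^3 is 1.

Final answer: 1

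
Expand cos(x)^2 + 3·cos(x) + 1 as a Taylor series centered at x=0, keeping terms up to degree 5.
11·x^4/24 - 5·x^2/2 + 5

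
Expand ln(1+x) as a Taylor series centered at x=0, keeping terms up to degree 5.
x^5/5 - x^4/4 + x^3/3 - x^2/2 + x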